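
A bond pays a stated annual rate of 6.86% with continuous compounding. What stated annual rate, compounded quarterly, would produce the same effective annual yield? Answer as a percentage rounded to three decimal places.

6.919%

EAR under continuous compounding: e^0.0686 − 1 = 0.071008.
Solve (1 + r/4)^4 = 1.071008: r/4 = 1.071008^(1/4) − 1 = 0.017298, so r = 0.069192 = 6.919%.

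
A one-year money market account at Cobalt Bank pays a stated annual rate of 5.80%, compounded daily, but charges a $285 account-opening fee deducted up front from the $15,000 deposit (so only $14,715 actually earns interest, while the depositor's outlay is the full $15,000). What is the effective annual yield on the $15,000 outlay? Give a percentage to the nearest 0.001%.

3.958%

Value after one year: 14,715 × (1 + 0.0580/365)^365 = 14,715 × 1.059710 = $15,593.63.
Effective yield on the $15,000 outlay: 15,593.63 / 15,000 − 1 = 0.039576 = 3.958%.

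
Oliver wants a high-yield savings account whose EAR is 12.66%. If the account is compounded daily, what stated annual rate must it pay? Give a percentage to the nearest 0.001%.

11.922%

(1 + r/365)^365 − 1 = 0.1266, so 1 + r/365 = 1.1266^(1/365).
r/365 = 0.000327, so r = 0.119224 = 11.922%.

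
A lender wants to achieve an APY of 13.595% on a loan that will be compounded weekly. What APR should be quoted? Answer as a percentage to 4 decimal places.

(1 + r/52)^52 − 1 = 0.13595, so 1 + r/52 = 1.13595^(1/52).
r/52 = 0.002454, so r = 0.127626 = 12.7626%.

12.7626%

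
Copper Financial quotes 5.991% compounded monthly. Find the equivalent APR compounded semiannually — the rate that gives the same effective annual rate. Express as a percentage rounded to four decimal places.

6.0663%

EAR = (1 + 0.05991/12)^12 − 1 = 0.061583.
Solve (1 + r/2)^2 = 1.061583: r/2 = 1.061583^(1/2) − 1 = 0.030331, so r = 0.060663 = 6.0663%.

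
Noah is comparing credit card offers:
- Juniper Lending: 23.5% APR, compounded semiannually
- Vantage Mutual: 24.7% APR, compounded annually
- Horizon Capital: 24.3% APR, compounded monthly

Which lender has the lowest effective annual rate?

Vantage Mutual

Juniper Lending: (1 + 0.235/2)^2 − 1 = 24.881%
Vantage Mutual: compounded annually, EAR = 24.700%
Horizon Capital: (1 + 0.243/12)^12 − 1 = 27.198%
The lowest effective annual rate is Vantage Mutual at 24.700%.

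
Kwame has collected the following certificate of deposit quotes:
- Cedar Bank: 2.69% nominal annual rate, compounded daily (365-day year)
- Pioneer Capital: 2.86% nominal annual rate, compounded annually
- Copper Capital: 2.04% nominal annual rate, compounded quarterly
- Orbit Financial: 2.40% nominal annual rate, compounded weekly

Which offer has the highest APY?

Pioneer Capital

Cedar Bank: (1 + 0.0269/365)^365 − 1 = 2.726%
Pioneer Capital: compounded annually, EAR = 2.860%
Copper Capital: (1 + 0.0204/4)^4 − 1 = 2.056%
Orbit Financial: (1 + 0.0240/52)^52 − 1 = 2.428%
The highest effective annual rate is Pioneer Capital at 2.860%.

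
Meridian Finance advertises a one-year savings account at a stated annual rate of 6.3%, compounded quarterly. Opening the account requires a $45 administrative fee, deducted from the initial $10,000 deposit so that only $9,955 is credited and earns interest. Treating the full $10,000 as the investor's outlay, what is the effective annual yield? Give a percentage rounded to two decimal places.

Value after one year: 9,955 × (1 + 0.063/4)^4 = 9,955 × 1.064504 = $10,597.14.
Effective yield on the $10,000 outlay: 10,597.14 / 10,000 − 1 = 0.059714 = 5.97%.

5.97%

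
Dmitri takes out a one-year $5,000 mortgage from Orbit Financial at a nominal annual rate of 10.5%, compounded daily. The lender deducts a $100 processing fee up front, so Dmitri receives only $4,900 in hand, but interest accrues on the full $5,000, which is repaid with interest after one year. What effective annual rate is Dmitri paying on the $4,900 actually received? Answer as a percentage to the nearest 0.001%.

13.336%

Amount owed after one year: 5,000 × (1 + 0.105/365)^365 = 5,000 × 1.110694 = $5,553.47.
Effective rate on net proceeds: 5,553.47 / 4,900 − 1 = 0.133361 = 13.336%.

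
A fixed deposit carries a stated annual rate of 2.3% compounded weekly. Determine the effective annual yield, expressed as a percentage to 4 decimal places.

EAR = (1 + 0.023/52)^52 − 1.
= 1.023261 − 1 = 2.3261%.

2.3261%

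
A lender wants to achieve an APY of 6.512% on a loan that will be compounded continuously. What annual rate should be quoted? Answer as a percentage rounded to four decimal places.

Continuous: nominal r satisfies e^r − 1 = 0.06512.
r = ln(1 + 0.06512) = ln(1.06512) = 0.063087 = 6.3087%.

6.3087%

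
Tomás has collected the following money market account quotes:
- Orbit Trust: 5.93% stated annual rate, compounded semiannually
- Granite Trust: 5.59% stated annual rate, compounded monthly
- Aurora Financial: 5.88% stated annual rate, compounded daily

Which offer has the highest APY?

Orbit Trust: (1 + 0.0593/2)^2 − 1 = 6.018%
Granite Trust: (1 + 0.0559/12)^12 − 1 = 5.735%
Aurora Financial: (1 + 0.0588/365)^365 − 1 = 6.056%
The highest effective annual rate is Aurora Financial at 6.056%.

Aurora Financial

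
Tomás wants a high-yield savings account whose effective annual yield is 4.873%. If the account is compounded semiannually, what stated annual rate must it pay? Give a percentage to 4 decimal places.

4.8150%

(1 + r/2)^2 − 1 = 0.04873, so 1 + r/2 = 1.04873^(1/2).
r/2 = 0.024075, so r = 0.048150 = 4.8150%.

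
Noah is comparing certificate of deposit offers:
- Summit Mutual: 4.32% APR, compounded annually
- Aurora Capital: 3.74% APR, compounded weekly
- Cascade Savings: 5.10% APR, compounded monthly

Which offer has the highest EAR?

Cascade Savings

Summit Mutual: compounded annually, EAR = 4.320%
Aurora Capital: (1 + 0.0374/52)^52 − 1 = 3.809%
Cascade Savings: (1 + 0.0510/12)^12 − 1 = 5.221%
The highest effective annual rate is Cascade Savings at 5.221%.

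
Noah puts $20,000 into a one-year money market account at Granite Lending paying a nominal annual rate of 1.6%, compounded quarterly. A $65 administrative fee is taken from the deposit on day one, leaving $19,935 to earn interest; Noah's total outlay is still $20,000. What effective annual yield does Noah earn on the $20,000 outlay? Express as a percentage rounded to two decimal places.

Value after one year: 19,935 × (1 + 0.016/4)^4 = 19,935 × 1.016096 = $20,255.88.
Effective yield on the $20,000 outlay: 20,255.88 / 20,000 − 1 = 0.012794 = 1.28%.

1.28%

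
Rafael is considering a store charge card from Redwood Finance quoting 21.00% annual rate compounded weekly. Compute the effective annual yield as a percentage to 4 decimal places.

23.3156%

EAR = (1 + 0.2100/52)^52 − 1.
= 1.233156 − 1 = 23.3156%.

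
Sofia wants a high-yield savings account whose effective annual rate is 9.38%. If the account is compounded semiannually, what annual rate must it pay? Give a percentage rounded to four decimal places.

9.1698%

(1 + r/2)^2 − 1 = 0.0938, so 1 + r/2 = 1.0938^(1/2).
r/2 = 0.045849, so r = 0.091698 = 9.1698%.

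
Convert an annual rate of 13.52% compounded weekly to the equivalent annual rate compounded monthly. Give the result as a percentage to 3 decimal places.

13.579%

EAR = (1 + 0.1352/52)^52 − 1 = 0.144565.
Solve (1 + r/12)^12 = 1.144565: r/12 = 1.144565^(1/12) − 1 = 0.011316, so r = 0.135787 = 13.579%.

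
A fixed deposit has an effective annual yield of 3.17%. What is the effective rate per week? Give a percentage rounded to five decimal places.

0.06003%

The per-week rate i satisfies (1 + i)^52 = 1 + 0.0317.
i = 1.0317^(1/52) − 1 = 0.0006003 = 0.06003%.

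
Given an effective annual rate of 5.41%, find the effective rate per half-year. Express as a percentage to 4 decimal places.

2.6694%

The per-half-year rate i satisfies (1 + i)^2 = 1 + 0.0541.
i = 1.0541^(1/2) − 1 = 0.0266937 = 2.6694%.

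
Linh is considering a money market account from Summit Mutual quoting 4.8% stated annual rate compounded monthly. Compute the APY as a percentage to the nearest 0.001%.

4.907%

EAR = (1 + 0.048/12)^12 − 1.
= 1.049070 − 1 = 4.907%.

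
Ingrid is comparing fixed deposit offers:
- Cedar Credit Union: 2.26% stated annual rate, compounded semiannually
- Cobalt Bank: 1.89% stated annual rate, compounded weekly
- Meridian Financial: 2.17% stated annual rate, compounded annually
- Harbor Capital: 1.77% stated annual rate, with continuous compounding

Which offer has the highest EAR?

Cedar Credit Union

Cedar Credit Union: (1 + 0.0226/2)^2 − 1 = 2.273%
Cobalt Bank: (1 + 0.0189/52)^52 − 1 = 1.908%
Meridian Financial: compounded annually, EAR = 2.170%
Harbor Capital: e^0.0177 − 1 = 1.786%
The highest effective annual rate is Cedar Credit Union at 2.273%.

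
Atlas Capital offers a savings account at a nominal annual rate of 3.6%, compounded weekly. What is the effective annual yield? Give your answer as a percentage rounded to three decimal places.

EAR = (1 + 0.036/52)^52 − 1.
= (1 + 0.000692)^52 − 1 = 1.036643 − 1 = 3.664%.

3.664%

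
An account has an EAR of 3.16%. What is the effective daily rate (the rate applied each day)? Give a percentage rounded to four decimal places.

The per-day rate i satisfies (1 + i)^365 = 1 + 0.0316.
i = 1.0316^(1/365) − 1 = 0.0000852 = 0.0085%.

0.0085%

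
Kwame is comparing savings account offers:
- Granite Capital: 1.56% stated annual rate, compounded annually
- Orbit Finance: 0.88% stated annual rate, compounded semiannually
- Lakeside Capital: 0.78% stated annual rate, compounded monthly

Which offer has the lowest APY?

Lakeside Capital

Granite Capital: compounded annually, EAR = 1.560%
Orbit Finance: (1 + 0.0088/2)^2 − 1 = 0.882%
Lakeside Capital: (1 + 0.0078/12)^12 − 1 = 0.783%
The lowest effective annual rate is Lakeside Capital at 0.783%.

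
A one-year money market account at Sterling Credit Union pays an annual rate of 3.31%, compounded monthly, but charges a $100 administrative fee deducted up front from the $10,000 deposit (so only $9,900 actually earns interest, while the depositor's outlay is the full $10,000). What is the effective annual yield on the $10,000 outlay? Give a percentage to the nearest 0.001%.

Value after one year: 9,900 × (1 + 0.0331/12)^12 = 9,900 × 1.033607 = $10,232.71.
Effective yield on the $10,000 outlay: 10,232.71 / 10,000 − 1 = 0.023271 = 2.327%.

2.327%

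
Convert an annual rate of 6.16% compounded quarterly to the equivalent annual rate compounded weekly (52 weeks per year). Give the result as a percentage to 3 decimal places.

EAR = (1 + 0.0616/4)^4 − 1 = 0.063038.
Solve (1 + r/52)^52 = 1.063038: r/52 = 1.063038^(1/52) − 1 = 0.001176, so r = 0.061166 = 6.117%.

6.117%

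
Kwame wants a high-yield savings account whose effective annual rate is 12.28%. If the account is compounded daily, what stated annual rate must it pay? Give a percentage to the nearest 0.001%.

(1 + r/365)^365 − 1 = 0.1228, so 1 + r/365 = 1.1228^(1/365).
r/365 = 0.000317, so r = 0.115844 = 11.584%.

11.584%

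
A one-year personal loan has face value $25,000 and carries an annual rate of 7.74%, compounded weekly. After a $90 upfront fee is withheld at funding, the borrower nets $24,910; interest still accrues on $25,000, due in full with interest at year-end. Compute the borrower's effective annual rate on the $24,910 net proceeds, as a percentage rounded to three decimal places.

Amount owed after one year: 25,000 × (1 + 0.0774/52)^52 = 25,000 × 1.080412 = $27,010.30.
Effective rate on net proceeds: 27,010.30 / 24,910 − 1 = 0.084316 = 8.432%.

8.432%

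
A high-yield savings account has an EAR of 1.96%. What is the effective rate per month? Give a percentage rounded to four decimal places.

The per-month rate i satisfies (1 + i)^12 = 1 + 0.0196.
i = 1.0196^(1/12) − 1 = 0.0016188 = 0.1619%.

0.1619%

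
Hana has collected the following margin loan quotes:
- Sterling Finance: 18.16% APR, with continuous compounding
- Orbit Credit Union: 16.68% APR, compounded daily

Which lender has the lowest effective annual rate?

Sterling Finance: e^0.1816 − 1 = 19.913%
Orbit Credit Union: (1 + 0.1668/365)^365 − 1 = 18.147%
The lowest effective annual rate is Orbit Credit Union at 18.147%.

Orbit Credit Union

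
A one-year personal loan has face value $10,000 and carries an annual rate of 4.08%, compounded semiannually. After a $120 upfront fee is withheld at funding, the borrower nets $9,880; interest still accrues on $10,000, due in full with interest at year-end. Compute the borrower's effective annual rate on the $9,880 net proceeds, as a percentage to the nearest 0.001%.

Amount owed after one year: 10,000 × (1 + 0.0408/2)^2 = 10,000 × 1.041216 = $10,412.16.
Effective rate on net proceeds: 10,412.16 / 9,880 − 1 = 0.053863 = 5.386%.

5.386%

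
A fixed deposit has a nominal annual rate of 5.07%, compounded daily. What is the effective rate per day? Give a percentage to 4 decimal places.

With a nominal annual rate compounded daily, the periodic rate is the nominal rate divided by 365.
i = 0.0507 / 365 = 0.0001389 = 0.0139%.

0.0139%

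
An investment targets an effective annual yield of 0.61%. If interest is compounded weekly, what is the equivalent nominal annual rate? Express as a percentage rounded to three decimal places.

(1 + r/52)^52 − 1 = 0.0061, so 1 + r/52 = 1.0061^(1/52).
r/52 = 0.000117, so r = 0.006082 = 0.608%.

0.608%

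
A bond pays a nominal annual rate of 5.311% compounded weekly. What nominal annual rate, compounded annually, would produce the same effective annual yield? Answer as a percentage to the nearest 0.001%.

EAR = (1 + 0.05311/52)^52 − 1 = 0.054517.
Compounded annually, the equivalent nominal rate is the EAR itself: 5.452%.

5.452%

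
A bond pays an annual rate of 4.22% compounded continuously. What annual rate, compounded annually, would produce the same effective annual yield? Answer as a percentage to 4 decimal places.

4.3103%

EAR under continuous compounding: e^0.0422 − 1 = 0.043103.
Compounded annually, the equivalent nominal rate is the EAR itself: 4.3103%.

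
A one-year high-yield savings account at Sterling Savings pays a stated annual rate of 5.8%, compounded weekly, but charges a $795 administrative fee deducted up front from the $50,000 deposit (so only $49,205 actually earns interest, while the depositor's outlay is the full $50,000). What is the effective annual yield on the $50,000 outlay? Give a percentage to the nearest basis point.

Value after one year: 49,205 × (1 + 0.058/52)^52 = 49,205 × 1.059681 = $52,141.59.
Effective yield on the $50,000 outlay: 52,141.59 / 50,000 − 1 = 0.042832 = 4.28%.

4.28%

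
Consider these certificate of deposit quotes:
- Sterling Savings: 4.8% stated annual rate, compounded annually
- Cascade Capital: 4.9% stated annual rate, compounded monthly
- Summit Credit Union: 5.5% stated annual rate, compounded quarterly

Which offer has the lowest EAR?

Sterling Savings

Sterling Savings: compounded annually, EAR = 4.800%
Cascade Capital: (1 + 0.049/12)^12 − 1 = 5.012%
Summit Credit Union: (1 + 0.055/4)^4 − 1 = 5.614%
The lowest effective annual rate is Sterling Savings at 4.800%.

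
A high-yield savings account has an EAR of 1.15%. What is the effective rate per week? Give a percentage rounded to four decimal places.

The per-week rate i satisfies (1 + i)^52 = 1 + 0.0115.
i = 1.0115^(1/52) − 1 = 0.0002199 = 0.0220%.

0.0220%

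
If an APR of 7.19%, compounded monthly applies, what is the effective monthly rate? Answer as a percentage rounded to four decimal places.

0.5992%

With a nominal annual rate compounded monthly, the periodic rate is the nominal rate divided by 12.
i = 0.0719 / 12 = 0.0059917 = 0.5992%.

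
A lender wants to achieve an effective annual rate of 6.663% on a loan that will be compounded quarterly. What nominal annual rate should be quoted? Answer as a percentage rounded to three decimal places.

6.503%

(1 + r/4)^4 − 1 = 0.06663, so 1 + r/4 = 1.06663^(1/4).
r/4 = 0.016257, so r = 0.065027 = 6.503%.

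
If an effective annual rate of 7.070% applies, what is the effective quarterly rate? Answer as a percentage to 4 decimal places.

1.7225%

The per-quarter rate i satisfies (1 + i)^4 = 1 + 0.07070.
i = 1.07070^(1/4) − 1 = 0.0172248 = 1.7225%.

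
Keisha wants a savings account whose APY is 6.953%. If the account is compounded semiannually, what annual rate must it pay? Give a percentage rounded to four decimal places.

6.8362%

(1 + r/2)^2 − 1 = 0.06953, so 1 + r/2 = 1.06953^(1/2).
r/2 = 0.034181, so r = 0.068362 = 6.8362%.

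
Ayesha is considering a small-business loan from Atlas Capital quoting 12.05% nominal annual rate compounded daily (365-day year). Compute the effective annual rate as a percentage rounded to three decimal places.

EAR = (1 + 0.1205/365)^365 − 1.
= 1.128038 − 1 = 12.804%.

12.804%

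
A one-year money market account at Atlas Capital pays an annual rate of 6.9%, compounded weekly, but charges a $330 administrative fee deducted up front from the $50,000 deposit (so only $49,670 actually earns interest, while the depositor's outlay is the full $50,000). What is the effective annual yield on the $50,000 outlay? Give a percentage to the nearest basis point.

6.43%

Value after one year: 49,670 × (1 + 0.069/52)^52 = 49,670 × 1.071387 = $53,215.80.
Effective yield on the $50,000 outlay: 53,215.80 / 50,000 − 1 = 0.064316 = 6.43%.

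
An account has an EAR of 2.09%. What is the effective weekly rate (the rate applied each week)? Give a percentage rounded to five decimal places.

The per-week rate i satisfies (1 + i)^52 = 1 + 0.0209.
i = 1.0209^(1/52) − 1 = 0.0003979 = 0.03979%.

0.03979%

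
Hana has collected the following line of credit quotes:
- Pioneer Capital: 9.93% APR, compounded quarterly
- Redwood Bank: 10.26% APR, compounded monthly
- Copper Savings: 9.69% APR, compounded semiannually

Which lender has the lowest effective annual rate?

Copper Savings

Pioneer Capital: (1 + 0.0993/4)^4 − 1 = 10.306%
Redwood Bank: (1 + 0.1026/12)^12 − 1 = 10.756%
Copper Savings: (1 + 0.0969/2)^2 − 1 = 9.925%
The lowest effective annual rate is Copper Savings at 9.925%.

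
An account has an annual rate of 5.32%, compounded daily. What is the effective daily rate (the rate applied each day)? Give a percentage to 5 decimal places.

0.01458%

With a nominal annual rate compounded daily, the periodic rate is the nominal rate divided by 365.
i = 0.0532 / 365 = 0.0001458 = 0.01458%.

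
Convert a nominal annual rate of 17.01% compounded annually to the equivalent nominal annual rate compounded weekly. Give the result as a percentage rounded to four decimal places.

15.7327%

Compounded annually, EAR = nominal = 0.170100.
Solve (1 + r/52)^52 = 1.170100: r/52 = 1.170100^(1/52) − 1 = 0.003026, so r = 0.157327 = 15.7327%.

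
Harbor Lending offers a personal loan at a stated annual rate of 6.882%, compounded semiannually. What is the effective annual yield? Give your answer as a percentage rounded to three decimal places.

7.000%

EAR = (1 + 0.06882/2)^2 − 1.
= 1.070004 − 1 = 7.000%.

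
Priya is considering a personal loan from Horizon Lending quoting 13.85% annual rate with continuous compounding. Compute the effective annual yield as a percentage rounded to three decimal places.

14.855%

With continuous compounding, EAR = e^0.1385 − 1.
e^0.1385 = 1.148550, so EAR = 0.148550 = 14.855%.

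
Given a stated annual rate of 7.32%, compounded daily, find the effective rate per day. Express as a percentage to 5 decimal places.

With a nominal annual rate compounded daily, the periodic rate is the nominal rate divided by 365.
i = 0.0732 / 365 = 0.0002005 = 0.02005%.

0.02005%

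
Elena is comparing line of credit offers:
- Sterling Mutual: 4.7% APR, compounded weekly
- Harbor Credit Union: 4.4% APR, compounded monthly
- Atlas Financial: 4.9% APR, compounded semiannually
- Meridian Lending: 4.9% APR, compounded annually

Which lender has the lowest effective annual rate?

Harbor Credit Union

Sterling Mutual: (1 + 0.047/52)^52 − 1 = 4.810%
Harbor Credit Union: (1 + 0.044/12)^12 − 1 = 4.490%
Atlas Financial: (1 + 0.049/2)^2 − 1 = 4.960%
Meridian Lending: compounded annually, EAR = 4.900%
The lowest effective annual rate is Harbor Credit Union at 4.490%.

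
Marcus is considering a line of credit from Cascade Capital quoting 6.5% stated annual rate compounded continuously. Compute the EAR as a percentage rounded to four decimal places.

6.7159%

With continuous compounding, EAR = e^0.065 − 1.
e^0.065 = 1.067159, so EAR = 0.067159 = 6.7159%.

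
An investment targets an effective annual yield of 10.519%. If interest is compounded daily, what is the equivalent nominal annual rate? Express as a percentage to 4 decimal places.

10.0031%

(1 + r/365)^365 − 1 = 0.10519, so 1 + r/365 = 1.10519^(1/365).
r/365 = 0.000274, so r = 0.100031 = 10.0031%.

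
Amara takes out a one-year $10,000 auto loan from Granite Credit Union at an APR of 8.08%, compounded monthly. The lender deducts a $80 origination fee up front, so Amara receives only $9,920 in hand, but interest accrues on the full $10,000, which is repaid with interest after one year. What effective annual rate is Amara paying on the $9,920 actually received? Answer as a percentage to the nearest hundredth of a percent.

9.26%

Amount owed after one year: 10,000 × (1 + 0.0808/12)^12 = 10,000 × 1.083860 = $10,838.60.
Effective rate on net proceeds: 10,838.60 / 9,920 − 1 = 0.092601 = 9.26%.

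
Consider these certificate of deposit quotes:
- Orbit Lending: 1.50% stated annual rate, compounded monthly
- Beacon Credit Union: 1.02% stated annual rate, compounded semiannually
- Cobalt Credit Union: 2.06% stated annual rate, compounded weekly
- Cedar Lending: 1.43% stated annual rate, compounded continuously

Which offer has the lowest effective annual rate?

Orbit Lending: (1 + 0.0150/12)^12 − 1 = 1.510%
Beacon Credit Union: (1 + 0.0102/2)^2 − 1 = 1.023%
Cobalt Credit Union: (1 + 0.0206/52)^52 − 1 = 2.081%
Cedar Lending: e^0.0143 − 1 = 1.440%
The lowest effective annual rate is Beacon Credit Union at 1.023%.

Beacon Credit Union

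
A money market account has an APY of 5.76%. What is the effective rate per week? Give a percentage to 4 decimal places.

The per-week rate i satisfies (1 + i)^52 = 1 + 0.0576.
i = 1.0576^(1/52) − 1 = 0.0010775 = 0.1078%.

0.1078%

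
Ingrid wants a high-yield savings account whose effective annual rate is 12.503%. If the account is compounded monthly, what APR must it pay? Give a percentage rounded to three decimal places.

(1 + r/12)^12 − 1 = 0.12503, so 1 + r/12 = 1.12503^(1/12).
r/12 = 0.009866, so r = 0.118390 = 11.839%.

11.839%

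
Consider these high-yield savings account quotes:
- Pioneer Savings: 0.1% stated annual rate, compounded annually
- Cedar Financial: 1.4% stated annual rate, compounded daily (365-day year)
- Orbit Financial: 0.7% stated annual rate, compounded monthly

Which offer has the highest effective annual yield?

Pioneer Savings: compounded annually, EAR = 0.100%
Cedar Financial: (1 + 0.014/365)^365 − 1 = 1.410%
Orbit Financial: (1 + 0.007/12)^12 − 1 = 0.702%
The highest effective annual rate is Cedar Financial at 1.410%.

Cedar Financial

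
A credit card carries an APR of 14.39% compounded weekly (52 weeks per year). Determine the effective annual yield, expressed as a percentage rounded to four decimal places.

15.4539%

EAR = (1 + 0.1439/52)^52 − 1.
= (1 + 0.002767)^52 − 1 = 1.154539 − 1 = 15.4539%.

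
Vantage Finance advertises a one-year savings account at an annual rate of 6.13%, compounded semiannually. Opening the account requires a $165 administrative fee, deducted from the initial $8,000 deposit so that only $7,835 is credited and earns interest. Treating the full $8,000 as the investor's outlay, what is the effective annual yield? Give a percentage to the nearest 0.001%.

4.033%

Value after one year: 7,835 × (1 + 0.0613/2)^2 = 7,835 × 1.062239 = $8,322.65.
Effective yield on the $8,000 outlay: 8,322.65 / 8,000 − 1 = 0.040331 = 4.033%.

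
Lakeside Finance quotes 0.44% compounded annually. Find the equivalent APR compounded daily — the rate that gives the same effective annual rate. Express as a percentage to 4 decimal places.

Compounded annually, EAR = nominal = 0.004400.
Solve (1 + r/365)^365 = 1.004400: r/365 = 1.004400^(1/365) − 1 = 0.000012, so r = 0.004390 = 0.4390%.

0.4390%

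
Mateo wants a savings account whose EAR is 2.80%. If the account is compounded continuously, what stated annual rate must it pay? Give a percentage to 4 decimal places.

2.7615%

Continuous: nominal r satisfies e^r − 1 = 0.0280.
r = ln(1 + 0.0280) = ln(1.0280) = 0.027615 = 2.7615%.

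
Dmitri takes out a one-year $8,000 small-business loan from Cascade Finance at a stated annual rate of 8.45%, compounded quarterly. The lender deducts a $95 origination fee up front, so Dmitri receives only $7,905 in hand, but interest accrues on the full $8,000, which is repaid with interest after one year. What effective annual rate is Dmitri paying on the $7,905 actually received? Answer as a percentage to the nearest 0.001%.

Amount owed after one year: 8,000 × (1 + 0.0845/4)^4 = 8,000 × 1.087216 = $8,697.72.
Effective rate on net proceeds: 8,697.72 / 7,905 − 1 = 0.100281 = 10.028%.

10.028%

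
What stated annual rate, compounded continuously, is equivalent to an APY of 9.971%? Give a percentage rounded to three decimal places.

Continuous: nominal r satisfies e^r − 1 = 0.09971.
r = ln(1 + 0.09971) = ln(1.09971) = 0.095047 = 9.505%.

9.505%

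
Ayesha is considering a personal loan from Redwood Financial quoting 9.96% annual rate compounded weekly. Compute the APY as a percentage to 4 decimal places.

EAR = (1 + 0.0996/52)^52 − 1.
= 1.104624 − 1 = 10.4624%.

10.4624%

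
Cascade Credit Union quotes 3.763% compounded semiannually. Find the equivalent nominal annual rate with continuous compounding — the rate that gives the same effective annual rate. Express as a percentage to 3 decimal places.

3.728%

EAR = (1 + 0.03763/2)^2 − 1 = 0.037984.
Equivalent continuous rate: r = ln(1 + 0.037984) = 0.037280 = 3.728%.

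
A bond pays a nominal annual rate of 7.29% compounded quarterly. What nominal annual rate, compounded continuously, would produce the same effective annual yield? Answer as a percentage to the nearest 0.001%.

7.224%

EAR = (1 + 0.0729/4)^4 − 1 = 0.074917.
Equivalent continuous rate: r = ln(1 + 0.074917) = 0.072244 = 7.224%.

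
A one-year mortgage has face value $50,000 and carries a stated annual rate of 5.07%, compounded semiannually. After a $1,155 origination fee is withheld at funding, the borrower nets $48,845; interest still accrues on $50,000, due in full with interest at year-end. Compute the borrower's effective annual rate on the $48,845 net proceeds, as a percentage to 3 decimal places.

7.620%

Amount owed after one year: 50,000 × (1 + 0.0507/2)^2 = 50,000 × 1.051343 = $52,567.13.
Effective rate on net proceeds: 52,567.13 / 48,845 − 1 = 0.076203 = 7.620%.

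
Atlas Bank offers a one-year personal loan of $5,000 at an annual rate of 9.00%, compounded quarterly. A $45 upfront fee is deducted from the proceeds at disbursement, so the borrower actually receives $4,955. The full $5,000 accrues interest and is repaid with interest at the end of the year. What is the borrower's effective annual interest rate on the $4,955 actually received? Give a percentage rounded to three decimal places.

Amount owed after one year: 5,000 × (1 + 0.0900/4)^4 = 5,000 × 1.093083 = $5,465.42.
Effective rate on net proceeds: 5,465.42 / 4,955 − 1 = 0.103010 = 10.301%.

10.301%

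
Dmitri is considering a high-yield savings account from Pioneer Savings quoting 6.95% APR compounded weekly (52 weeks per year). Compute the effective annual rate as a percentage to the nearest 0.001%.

7.192%

EAR = (1 + 0.0695/52)^52 − 1.
= (1 + 0.001337)^52 − 1 = 1.071922 − 1 = 7.192%.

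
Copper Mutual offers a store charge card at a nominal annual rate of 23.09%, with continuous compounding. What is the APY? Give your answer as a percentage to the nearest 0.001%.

With continuous compounding, EAR = e^0.2309 − 1.
e^0.2309 = 1.259733, so EAR = 0.259733 = 25.973%.

25.973%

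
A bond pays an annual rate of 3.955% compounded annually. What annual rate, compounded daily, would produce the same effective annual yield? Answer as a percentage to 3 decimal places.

3.879%

Compounded annually, EAR = nominal = 0.039550.
Solve (1 + r/365)^365 = 1.039550: r/365 = 1.039550^(1/365) − 1 = 0.000106, so r = 0.038790 = 3.879%.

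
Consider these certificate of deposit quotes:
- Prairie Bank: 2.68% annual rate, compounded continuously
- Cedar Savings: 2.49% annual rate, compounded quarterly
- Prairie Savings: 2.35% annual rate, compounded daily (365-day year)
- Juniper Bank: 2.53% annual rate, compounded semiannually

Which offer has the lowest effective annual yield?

Prairie Savings

Prairie Bank: e^0.0268 − 1 = 2.716%
Cedar Savings: (1 + 0.0249/4)^4 − 1 = 2.513%
Prairie Savings: (1 + 0.0235/365)^365 − 1 = 2.378%
Juniper Bank: (1 + 0.0253/2)^2 − 1 = 2.546%
The lowest effective annual rate is Prairie Savings at 2.378%.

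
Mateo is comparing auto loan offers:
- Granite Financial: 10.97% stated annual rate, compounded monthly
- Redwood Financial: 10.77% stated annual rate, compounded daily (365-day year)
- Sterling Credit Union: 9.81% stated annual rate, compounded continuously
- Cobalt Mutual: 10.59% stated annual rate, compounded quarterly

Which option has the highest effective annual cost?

Granite Financial

Granite Financial: (1 + 0.1097/12)^12 − 1 = 11.539%
Redwood Financial: (1 + 0.1077/365)^365 − 1 = 11.370%
Sterling Credit Union: e^0.0981 − 1 = 10.307%
Cobalt Mutual: (1 + 0.1059/4)^4 − 1 = 11.018%
The highest effective annual rate is Granite Financial at 11.539%.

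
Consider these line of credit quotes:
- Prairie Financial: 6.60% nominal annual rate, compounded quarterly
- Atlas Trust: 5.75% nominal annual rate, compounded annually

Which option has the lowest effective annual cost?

Atlas Trust

Prairie Financial: (1 + 0.0660/4)^4 − 1 = 6.765%
Atlas Trust: compounded annually, EAR = 5.750%
The lowest effective annual rate is Atlas Trust at 5.750%.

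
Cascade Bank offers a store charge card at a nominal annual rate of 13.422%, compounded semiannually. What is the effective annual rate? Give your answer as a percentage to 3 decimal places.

EAR = (1 + 0.13422/2)^2 − 1.
= (1 + 0.067110)^2 − 1 = 1.138724 − 1 = 13.872%.

13.872%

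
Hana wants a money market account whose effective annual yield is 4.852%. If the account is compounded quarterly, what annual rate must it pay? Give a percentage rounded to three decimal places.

4.766%

(1 + r/4)^4 − 1 = 0.04852, so 1 + r/4 = 1.04852^(1/4).
r/4 = 0.011915, so r = 0.047661 = 4.766%.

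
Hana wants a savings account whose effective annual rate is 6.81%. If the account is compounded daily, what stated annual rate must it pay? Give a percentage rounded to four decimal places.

(1 + r/365)^365 − 1 = 0.0681, so 1 + r/365 = 1.0681^(1/365).
r/365 = 0.000181, so r = 0.065887 = 6.5887%.

6.5887%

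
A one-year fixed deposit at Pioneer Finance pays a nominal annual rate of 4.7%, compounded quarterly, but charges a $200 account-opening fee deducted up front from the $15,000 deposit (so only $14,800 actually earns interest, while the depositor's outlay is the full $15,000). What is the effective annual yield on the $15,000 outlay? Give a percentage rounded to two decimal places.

3.39%

Value after one year: 14,800 × (1 + 0.047/4)^4 = 14,800 × 1.047835 = $15,507.96.
Effective yield on the $15,000 outlay: 15,507.96 / 15,000 − 1 = 0.033864 = 3.39%.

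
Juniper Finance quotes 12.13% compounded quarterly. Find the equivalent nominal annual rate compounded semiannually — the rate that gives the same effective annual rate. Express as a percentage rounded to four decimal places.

EAR = (1 + 0.1213/4)^4 − 1 = 0.126930.
Solve (1 + r/2)^2 = 1.126930: r/2 = 1.126930^(1/2) − 1 = 0.061570, so r = 0.123139 = 12.3139%.

12.3139%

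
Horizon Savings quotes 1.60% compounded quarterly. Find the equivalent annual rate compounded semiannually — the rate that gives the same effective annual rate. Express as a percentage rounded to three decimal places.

1.603%

EAR = (1 + 0.0160/4)^4 − 1 = 0.016096.
Solve (1 + r/2)^2 = 1.016096: r/2 = 1.016096^(1/2) − 1 = 0.008016, so r = 0.016032 = 1.603%.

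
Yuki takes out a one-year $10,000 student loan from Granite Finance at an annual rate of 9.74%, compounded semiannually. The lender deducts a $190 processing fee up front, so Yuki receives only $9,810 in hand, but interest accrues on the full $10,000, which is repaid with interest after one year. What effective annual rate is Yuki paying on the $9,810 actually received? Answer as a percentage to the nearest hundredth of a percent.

12.11%

Amount owed after one year: 10,000 × (1 + 0.0974/2)^2 = 10,000 × 1.099772 = $10,997.72.
Effective rate on net proceeds: 10,997.72 / 9,810 − 1 = 0.121072 = 12.11%.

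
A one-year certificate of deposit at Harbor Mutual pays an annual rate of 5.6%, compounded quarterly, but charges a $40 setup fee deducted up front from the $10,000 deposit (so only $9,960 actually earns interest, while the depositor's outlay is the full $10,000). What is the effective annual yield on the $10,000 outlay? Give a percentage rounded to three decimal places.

5.296%

Value after one year: 9,960 × (1 + 0.056/4)^4 = 9,960 × 1.057187 = $10,529.58.
Effective yield on the $10,000 outlay: 10,529.58 / 10,000 − 1 = 0.052958 = 5.296%.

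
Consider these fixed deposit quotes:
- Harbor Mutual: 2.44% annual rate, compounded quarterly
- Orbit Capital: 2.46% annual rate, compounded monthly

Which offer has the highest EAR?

Harbor Mutual: (1 + 0.0244/4)^4 − 1 = 2.462%
Orbit Capital: (1 + 0.0246/12)^12 − 1 = 2.488%
The highest effective annual rate is Orbit Capital at 2.488%.

Orbit Capital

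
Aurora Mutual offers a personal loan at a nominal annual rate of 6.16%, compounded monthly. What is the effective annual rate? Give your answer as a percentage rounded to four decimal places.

EAR = (1 + 0.0616/12)^12 − 1.
= 1.063369 − 1 = 6.3369%.

6.3369%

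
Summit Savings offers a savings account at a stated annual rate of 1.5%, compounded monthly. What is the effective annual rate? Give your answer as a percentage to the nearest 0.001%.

EAR = (1 + 0.015/12)^12 − 1.
= 1.015104 − 1 = 1.510%.

1.510%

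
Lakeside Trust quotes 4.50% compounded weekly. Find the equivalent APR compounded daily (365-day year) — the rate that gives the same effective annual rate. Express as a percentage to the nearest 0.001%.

4.498%

EAR = (1 + 0.0450/52)^52 − 1 = 0.046008.
Solve (1 + r/365)^365 = 1.046008: r/365 = 1.046008^(1/365) − 1 = 0.000123, so r = 0.044983 = 4.498%.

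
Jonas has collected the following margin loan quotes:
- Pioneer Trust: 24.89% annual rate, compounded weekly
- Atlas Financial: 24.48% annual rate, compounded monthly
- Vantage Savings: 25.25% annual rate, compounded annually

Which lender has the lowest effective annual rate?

Pioneer Trust: (1 + 0.2489/52)^52 − 1 = 28.185%
Atlas Financial: (1 + 0.2448/12)^12 − 1 = 27.422%
Vantage Savings: compounded annually, EAR = 25.250%
The lowest effective annual rate is Vantage Savings at 25.250%.

Vantage Savings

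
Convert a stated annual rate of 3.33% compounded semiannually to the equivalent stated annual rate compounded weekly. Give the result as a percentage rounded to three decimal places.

EAR = (1 + 0.0333/2)^2 − 1 = 0.033577.
Solve (1 + r/52)^52 = 1.033577: r/52 = 1.033577^(1/52) − 1 = 0.000635, so r = 0.033036 = 3.304%.

3.304%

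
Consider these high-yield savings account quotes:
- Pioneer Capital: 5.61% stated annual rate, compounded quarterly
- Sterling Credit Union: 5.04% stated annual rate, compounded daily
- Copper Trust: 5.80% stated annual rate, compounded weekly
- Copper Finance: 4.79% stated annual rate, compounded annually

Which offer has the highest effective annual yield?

Pioneer Capital: (1 + 0.0561/4)^4 − 1 = 5.729%
Sterling Credit Union: (1 + 0.0504/365)^365 − 1 = 5.169%
Copper Trust: (1 + 0.0580/52)^52 − 1 = 5.968%
Copper Finance: compounded annually, EAR = 4.790%
The highest effective annual rate is Copper Trust at 5.968%.

Copper Trust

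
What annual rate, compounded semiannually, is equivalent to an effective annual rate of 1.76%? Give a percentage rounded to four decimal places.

1.7523%

(1 + r/2)^2 − 1 = 0.0176, so 1 + r/2 = 1.0176^(1/2).
r/2 = 0.008762, so r = 0.017523 = 1.7523%.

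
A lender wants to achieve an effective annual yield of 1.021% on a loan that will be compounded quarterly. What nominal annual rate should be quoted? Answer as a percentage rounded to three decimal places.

(1 + r/4)^4 − 1 = 0.01021, so 1 + r/4 = 1.01021^(1/4).
r/4 = 0.002543, so r = 0.010171 = 1.017%.

1.017%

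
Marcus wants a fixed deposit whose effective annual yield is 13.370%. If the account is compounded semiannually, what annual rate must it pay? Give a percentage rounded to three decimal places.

12.951%

(1 + r/2)^2 − 1 = 0.13370, so 1 + r/2 = 1.13370^(1/2).
r/2 = 0.064753, so r = 0.129507 = 12.951%.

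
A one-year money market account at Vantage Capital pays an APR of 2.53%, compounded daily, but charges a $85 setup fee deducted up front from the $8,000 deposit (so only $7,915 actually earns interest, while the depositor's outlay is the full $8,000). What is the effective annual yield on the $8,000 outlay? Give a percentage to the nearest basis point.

Value after one year: 7,915 × (1 + 0.0253/365)^365 = 7,915 × 1.025622 = $8,117.80.
Effective yield on the $8,000 outlay: 8,117.80 / 8,000 − 1 = 0.014725 = 1.47%.

1.47%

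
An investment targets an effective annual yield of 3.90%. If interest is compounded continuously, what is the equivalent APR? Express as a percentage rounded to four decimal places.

Continuous: nominal r satisfies e^r − 1 = 0.0390.
r = ln(1 + 0.0390) = ln(1.0390) = 0.038259 = 3.8259%.

3.8259%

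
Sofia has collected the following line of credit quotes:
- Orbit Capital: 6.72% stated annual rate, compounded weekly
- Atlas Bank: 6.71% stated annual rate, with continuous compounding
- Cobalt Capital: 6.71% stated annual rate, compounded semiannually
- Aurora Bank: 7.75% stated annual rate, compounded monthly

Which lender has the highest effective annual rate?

Orbit Capital: (1 + 0.0672/52)^52 − 1 = 6.946%
Atlas Bank: e^0.0671 − 1 = 6.940%
Cobalt Capital: (1 + 0.0671/2)^2 − 1 = 6.823%
Aurora Bank: (1 + 0.0775/12)^12 − 1 = 8.031%
The highest effective annual rate is Aurora Bank at 8.031%.

Aurora Bank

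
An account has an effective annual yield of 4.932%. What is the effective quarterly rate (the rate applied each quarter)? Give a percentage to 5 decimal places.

1.21083%

The per-quarter rate i satisfies (1 + i)^4 = 1 + 0.04932.
i = 1.04932^(1/4) − 1 = 0.0121083 = 1.21083%.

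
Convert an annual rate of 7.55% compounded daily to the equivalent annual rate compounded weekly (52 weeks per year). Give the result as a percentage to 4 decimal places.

7.5547%

EAR = (1 + 0.0755/365)^365 − 1 = 0.078415.
Solve (1 + r/52)^52 = 1.078415: r/52 = 1.078415^(1/52) − 1 = 0.001453, so r = 0.075547 = 7.5547%.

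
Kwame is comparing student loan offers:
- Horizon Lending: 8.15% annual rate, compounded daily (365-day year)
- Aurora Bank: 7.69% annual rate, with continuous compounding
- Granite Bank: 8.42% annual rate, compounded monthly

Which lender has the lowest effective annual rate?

Aurora Bank

Horizon Lending: (1 + 0.0815/365)^365 − 1 = 8.490%
Aurora Bank: e^0.0769 − 1 = 7.993%
Granite Bank: (1 + 0.0842/12)^12 − 1 = 8.753%
The lowest effective annual rate is Aurora Bank at 7.993%.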